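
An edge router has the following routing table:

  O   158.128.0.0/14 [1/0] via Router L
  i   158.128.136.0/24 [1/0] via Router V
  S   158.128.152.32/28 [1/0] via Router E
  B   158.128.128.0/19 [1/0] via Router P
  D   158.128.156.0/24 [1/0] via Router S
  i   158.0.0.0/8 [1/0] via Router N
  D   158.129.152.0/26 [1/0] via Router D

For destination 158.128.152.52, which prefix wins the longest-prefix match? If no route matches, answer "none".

158.128.128.0/19

Entries matching 158.128.152.52:
  158.0.0.0/8 (158.0.0.0 - 158.255.255.255)
  158.128.0.0/14 (158.128.0.0 - 158.131.255.255)
  158.128.128.0/19 (158.128.128.0 - 158.128.159.255)
Most specific is 158.128.128.0/19.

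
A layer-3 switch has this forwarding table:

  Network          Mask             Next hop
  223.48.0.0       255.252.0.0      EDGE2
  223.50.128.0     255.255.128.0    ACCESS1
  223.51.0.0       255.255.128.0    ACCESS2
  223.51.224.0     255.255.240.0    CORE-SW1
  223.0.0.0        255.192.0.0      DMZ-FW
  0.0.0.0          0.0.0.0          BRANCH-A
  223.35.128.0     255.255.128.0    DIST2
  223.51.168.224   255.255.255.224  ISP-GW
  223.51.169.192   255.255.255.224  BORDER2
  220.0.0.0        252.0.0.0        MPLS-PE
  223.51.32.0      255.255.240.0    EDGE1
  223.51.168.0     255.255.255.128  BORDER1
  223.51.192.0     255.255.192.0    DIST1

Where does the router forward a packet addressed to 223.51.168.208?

Routes whose prefix contains 223.51.168.208:
  0.0.0.0/0 (default, matches everything) -> BRANCH-A
  220.0.0.0/6 (220.0.0.0 - 223.255.255.255) -> MPLS-PE
  223.0.0.0/10 (223.0.0.0 - 223.63.255.255) -> DMZ-FW
  223.48.0.0/14 (223.48.0.0 - 223.51.255.255) -> EDGE2
More-specific entries that do NOT match:
  223.51.168.224/27 (223.51.168.224 - 223.51.168.255) does not contain 223.51.168.208
  223.51.169.192/27 (223.51.169.192 - 223.51.169.223) does not contain 223.51.168.208
  223.51.168.0/25 (223.51.168.0 - 223.51.168.127) does not contain 223.51.168.208
  223.51.224.0/20 (223.51.224.0 - 223.51.239.255) does not contain 223.51.168.208
  223.51.32.0/20 (223.51.32.0 - 223.51.47.255) does not contain 223.51.168.208
  223.51.192.0/18 (223.51.192.0 - 223.51.255.255) does not contain 223.51.168.208
  223.50.128.0/17 (223.50.128.0 - 223.50.255.255) does not contain 223.51.168.208
  223.51.0.0/17 (223.51.0.0 - 223.51.127.255) does not contain 223.51.168.208
  223.35.128.0/17 (223.35.128.0 - 223.35.255.255) does not contain 223.51.168.208
Longest matching prefix is /14 -> next hop EDGE2.

EDGE2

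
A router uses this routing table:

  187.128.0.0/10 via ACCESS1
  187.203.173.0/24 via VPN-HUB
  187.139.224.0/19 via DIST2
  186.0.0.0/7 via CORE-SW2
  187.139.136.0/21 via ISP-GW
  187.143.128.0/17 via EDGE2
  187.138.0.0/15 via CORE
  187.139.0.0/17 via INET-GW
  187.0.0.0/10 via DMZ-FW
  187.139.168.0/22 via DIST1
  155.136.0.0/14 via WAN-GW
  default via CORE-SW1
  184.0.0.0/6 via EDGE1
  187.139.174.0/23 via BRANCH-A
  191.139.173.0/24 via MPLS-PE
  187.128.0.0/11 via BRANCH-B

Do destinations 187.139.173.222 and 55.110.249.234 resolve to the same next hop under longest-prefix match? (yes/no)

no

187.139.173.222: longest match 187.138.0.0/15 -> CORE
55.110.249.234: longest match 0.0.0.0/0 -> CORE-SW1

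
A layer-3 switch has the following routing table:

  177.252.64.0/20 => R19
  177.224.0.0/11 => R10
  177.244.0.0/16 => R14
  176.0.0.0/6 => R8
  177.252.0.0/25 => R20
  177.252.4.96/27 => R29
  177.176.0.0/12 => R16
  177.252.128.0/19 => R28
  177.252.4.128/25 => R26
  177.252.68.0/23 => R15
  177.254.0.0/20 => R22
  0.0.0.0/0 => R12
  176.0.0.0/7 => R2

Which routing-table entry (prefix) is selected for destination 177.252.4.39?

177.224.0.0/11

Entries matching 177.252.4.39:
  0.0.0.0/0 (default, matches everything)
  176.0.0.0/6 (176.0.0.0 - 179.255.255.255)
  176.0.0.0/7 (176.0.0.0 - 177.255.255.255)
  177.224.0.0/11 (177.224.0.0 - 177.255.255.255)
Most specific is 177.224.0.0/11.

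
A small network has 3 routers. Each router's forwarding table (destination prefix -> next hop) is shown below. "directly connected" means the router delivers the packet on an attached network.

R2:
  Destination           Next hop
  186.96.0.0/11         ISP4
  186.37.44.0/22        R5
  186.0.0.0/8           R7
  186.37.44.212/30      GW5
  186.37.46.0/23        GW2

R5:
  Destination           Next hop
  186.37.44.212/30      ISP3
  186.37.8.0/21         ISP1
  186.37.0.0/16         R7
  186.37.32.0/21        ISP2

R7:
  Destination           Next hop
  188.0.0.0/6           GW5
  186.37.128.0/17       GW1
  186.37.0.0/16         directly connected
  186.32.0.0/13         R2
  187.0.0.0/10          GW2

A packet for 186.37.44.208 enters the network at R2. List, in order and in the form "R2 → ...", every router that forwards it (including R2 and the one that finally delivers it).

R2 → R5 → R7

At R2: longest match for 186.37.44.208 is 186.37.44.0/22 -> R5
At R5: longest match for 186.37.44.208 is 186.37.0.0/16 -> R7
At R7: longest match for 186.37.44.208 is 186.37.0.0/16 -> directly connected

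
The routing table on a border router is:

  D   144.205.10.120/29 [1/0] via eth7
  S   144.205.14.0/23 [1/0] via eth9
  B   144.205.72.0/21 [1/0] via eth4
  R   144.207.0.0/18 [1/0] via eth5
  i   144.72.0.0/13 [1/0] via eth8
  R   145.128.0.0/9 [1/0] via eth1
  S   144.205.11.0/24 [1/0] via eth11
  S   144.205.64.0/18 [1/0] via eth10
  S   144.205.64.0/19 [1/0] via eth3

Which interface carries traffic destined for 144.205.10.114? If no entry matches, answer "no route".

no route

No entry's prefix contains 144.205.10.114; there is no default route.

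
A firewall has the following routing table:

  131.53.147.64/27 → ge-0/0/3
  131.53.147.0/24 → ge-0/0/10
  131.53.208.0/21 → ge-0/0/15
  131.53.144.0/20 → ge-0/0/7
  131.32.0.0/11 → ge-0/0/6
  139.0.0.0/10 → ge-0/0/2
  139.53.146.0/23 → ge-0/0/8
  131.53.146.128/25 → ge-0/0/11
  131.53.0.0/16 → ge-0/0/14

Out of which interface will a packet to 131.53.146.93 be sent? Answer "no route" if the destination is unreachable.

Routes whose prefix contains 131.53.146.93:
  131.32.0.0/11 (131.32.0.0 - 131.63.255.255) -> ge-0/0/6
  131.53.0.0/16 (131.53.0.0 - 131.53.255.255) -> ge-0/0/14
  131.53.144.0/20 (131.53.144.0 - 131.53.159.255) -> ge-0/0/7
More-specific entries that do NOT match:
  131.53.147.64/27 (131.53.147.64 - 131.53.147.95) does not contain 131.53.146.93
  131.53.146.128/25 (131.53.146.128 - 131.53.146.255) does not contain 131.53.146.93
  131.53.147.0/24 (131.53.147.0 - 131.53.147.255) does not contain 131.53.146.93
  139.53.146.0/23 (139.53.146.0 - 139.53.147.255) does not contain 131.53.146.93
  131.53.208.0/21 (131.53.208.0 - 131.53.215.255) does not contain 131.53.146.93
Longest matching prefix is /20 -> interface ge-0/0/7.

ge-0/0/7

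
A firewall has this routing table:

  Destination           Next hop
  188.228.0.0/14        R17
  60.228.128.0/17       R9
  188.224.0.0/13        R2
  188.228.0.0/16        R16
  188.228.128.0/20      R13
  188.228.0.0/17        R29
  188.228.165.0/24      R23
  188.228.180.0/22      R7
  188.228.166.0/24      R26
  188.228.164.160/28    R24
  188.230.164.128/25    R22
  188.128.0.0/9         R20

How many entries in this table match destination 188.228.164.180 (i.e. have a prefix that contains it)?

4

Prefixes containing 188.228.164.180:
  188.128.0.0/9 (188.128.0.0 - 188.255.255.255)
  188.224.0.0/13 (188.224.0.0 - 188.231.255.255)
  188.228.0.0/14 (188.228.0.0 - 188.231.255.255)
  188.228.0.0/16 (188.228.0.0 - 188.228.255.255)
Total matching entries: 4.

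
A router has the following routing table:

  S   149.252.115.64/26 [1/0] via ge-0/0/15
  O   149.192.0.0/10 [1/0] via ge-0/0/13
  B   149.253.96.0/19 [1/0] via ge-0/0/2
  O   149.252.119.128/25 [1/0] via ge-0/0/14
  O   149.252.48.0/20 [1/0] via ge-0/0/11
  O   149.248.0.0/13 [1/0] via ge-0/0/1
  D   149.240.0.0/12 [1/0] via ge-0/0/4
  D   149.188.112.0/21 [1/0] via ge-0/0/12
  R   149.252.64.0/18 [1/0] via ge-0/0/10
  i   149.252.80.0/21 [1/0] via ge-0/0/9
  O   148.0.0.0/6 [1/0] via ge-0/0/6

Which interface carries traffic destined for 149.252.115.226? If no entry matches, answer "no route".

ge-0/0/10

Routes whose prefix contains 149.252.115.226:
  148.0.0.0/6 (148.0.0.0 - 151.255.255.255) -> ge-0/0/6
  149.192.0.0/10 (149.192.0.0 - 149.255.255.255) -> ge-0/0/13
  149.240.0.0/12 (149.240.0.0 - 149.255.255.255) -> ge-0/0/4
  149.248.0.0/13 (149.248.0.0 - 149.255.255.255) -> ge-0/0/1
  149.252.64.0/18 (149.252.64.0 - 149.252.127.255) -> ge-0/0/10
More-specific entries that do NOT match:
  149.252.115.64/26 (149.252.115.64 - 149.252.115.127) does not contain 149.252.115.226
  149.252.119.128/25 (149.252.119.128 - 149.252.119.255) does not contain 149.252.115.226
  149.188.112.0/21 (149.188.112.0 - 149.188.119.255) does not contain 149.252.115.226
  149.252.80.0/21 (149.252.80.0 - 149.252.87.255) does not contain 149.252.115.226
  149.252.48.0/20 (149.252.48.0 - 149.252.63.255) does not contain 149.252.115.226
  149.253.96.0/19 (149.253.96.0 - 149.253.127.255) does not contain 149.252.115.226
Longest matching prefix is /18 -> interface ge-0/0/10.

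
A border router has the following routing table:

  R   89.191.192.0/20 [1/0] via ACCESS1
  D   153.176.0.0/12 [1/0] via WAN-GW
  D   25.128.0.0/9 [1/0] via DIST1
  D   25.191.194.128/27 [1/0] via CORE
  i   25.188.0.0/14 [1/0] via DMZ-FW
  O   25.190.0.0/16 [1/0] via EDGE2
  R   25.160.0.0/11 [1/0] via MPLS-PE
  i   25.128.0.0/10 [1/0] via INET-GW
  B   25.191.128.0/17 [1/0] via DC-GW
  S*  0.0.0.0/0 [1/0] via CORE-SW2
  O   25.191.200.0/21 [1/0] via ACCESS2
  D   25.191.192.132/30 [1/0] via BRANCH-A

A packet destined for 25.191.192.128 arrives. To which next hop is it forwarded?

DC-GW

Routes whose prefix contains 25.191.192.128:
  0.0.0.0/0 (default, matches everything) -> CORE-SW2
  25.128.0.0/9 (25.128.0.0 - 25.255.255.255) -> DIST1
  25.128.0.0/10 (25.128.0.0 - 25.191.255.255) -> INET-GW
  25.160.0.0/11 (25.160.0.0 - 25.191.255.255) -> MPLS-PE
  25.188.0.0/14 (25.188.0.0 - 25.191.255.255) -> DMZ-FW
  25.191.128.0/17 (25.191.128.0 - 25.191.255.255) -> DC-GW
More-specific entries that do NOT match:
  25.191.192.132/30 (25.191.192.132 - 25.191.192.135) does not contain 25.191.192.128
  25.191.194.128/27 (25.191.194.128 - 25.191.194.159) does not contain 25.191.192.128
  25.191.200.0/21 (25.191.200.0 - 25.191.207.255) does not contain 25.191.192.128
  89.191.192.0/20 (89.191.192.0 - 89.191.207.255) does not contain 25.191.192.128
Longest matching prefix is /17 -> next hop DC-GW.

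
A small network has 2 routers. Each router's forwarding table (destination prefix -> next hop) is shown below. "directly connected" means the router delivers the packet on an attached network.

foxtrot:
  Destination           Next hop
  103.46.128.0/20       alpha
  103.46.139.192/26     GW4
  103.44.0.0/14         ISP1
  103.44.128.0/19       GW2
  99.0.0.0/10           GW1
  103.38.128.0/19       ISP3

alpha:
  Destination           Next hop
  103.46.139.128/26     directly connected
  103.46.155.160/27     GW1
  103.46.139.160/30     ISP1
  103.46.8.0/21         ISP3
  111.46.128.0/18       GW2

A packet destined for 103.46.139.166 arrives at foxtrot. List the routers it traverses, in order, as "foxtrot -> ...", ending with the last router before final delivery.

foxtrot -> alpha

At foxtrot: longest match for 103.46.139.166 is 103.46.128.0/20 -> alpha
At alpha: longest match for 103.46.139.166 is 103.46.139.128/26 -> directly connected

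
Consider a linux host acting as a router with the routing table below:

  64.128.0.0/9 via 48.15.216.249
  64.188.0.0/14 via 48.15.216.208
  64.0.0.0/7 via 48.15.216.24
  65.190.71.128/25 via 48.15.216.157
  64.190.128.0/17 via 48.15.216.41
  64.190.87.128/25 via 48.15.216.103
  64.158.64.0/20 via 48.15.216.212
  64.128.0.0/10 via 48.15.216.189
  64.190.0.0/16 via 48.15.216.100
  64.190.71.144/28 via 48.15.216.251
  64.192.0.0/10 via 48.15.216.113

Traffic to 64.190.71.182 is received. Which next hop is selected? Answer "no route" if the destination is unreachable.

48.15.216.100

Routes whose prefix contains 64.190.71.182:
  64.0.0.0/7 (64.0.0.0 - 65.255.255.255) -> 48.15.216.24
  64.128.0.0/9 (64.128.0.0 - 64.255.255.255) -> 48.15.216.249
  64.128.0.0/10 (64.128.0.0 - 64.191.255.255) -> 48.15.216.189
  64.188.0.0/14 (64.188.0.0 - 64.191.255.255) -> 48.15.216.208
  64.190.0.0/16 (64.190.0.0 - 64.190.255.255) -> 48.15.216.100
More-specific entries that do NOT match:
  64.190.71.144/28 (64.190.71.144 - 64.190.71.159) does not contain 64.190.71.182
  65.190.71.128/25 (65.190.71.128 - 65.190.71.255) does not contain 64.190.71.182
  64.190.87.128/25 (64.190.87.128 - 64.190.87.255) does not contain 64.190.71.182
  64.158.64.0/20 (64.158.64.0 - 64.158.79.255) does not contain 64.190.71.182
  64.190.128.0/17 (64.190.128.0 - 64.190.255.255) does not contain 64.190.71.182
Longest matching prefix is /16 -> next hop 48.15.216.100.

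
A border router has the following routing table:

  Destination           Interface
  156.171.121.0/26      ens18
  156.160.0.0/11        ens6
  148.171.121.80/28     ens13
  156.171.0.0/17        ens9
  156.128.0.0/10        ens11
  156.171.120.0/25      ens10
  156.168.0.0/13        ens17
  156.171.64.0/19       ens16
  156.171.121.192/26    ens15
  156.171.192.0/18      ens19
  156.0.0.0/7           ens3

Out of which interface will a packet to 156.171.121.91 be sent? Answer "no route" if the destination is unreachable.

ens9

Routes whose prefix contains 156.171.121.91:
  156.0.0.0/7 (156.0.0.0 - 157.255.255.255) -> ens3
  156.128.0.0/10 (156.128.0.0 - 156.191.255.255) -> ens11
  156.160.0.0/11 (156.160.0.0 - 156.191.255.255) -> ens6
  156.168.0.0/13 (156.168.0.0 - 156.175.255.255) -> ens17
  156.171.0.0/17 (156.171.0.0 - 156.171.127.255) -> ens9
More-specific entries that do NOT match:
  148.171.121.80/28 (148.171.121.80 - 148.171.121.95) does not contain 156.171.121.91
  156.171.121.0/26 (156.171.121.0 - 156.171.121.63) does not contain 156.171.121.91
  156.171.121.192/26 (156.171.121.192 - 156.171.121.255) does not contain 156.171.121.91
  156.171.120.0/25 (156.171.120.0 - 156.171.120.127) does not contain 156.171.121.91
  156.171.64.0/19 (156.171.64.0 - 156.171.95.255) does not contain 156.171.121.91
  156.171.192.0/18 (156.171.192.0 - 156.171.255.255) does not contain 156.171.121.91
Longest matching prefix is /17 -> interface ens9.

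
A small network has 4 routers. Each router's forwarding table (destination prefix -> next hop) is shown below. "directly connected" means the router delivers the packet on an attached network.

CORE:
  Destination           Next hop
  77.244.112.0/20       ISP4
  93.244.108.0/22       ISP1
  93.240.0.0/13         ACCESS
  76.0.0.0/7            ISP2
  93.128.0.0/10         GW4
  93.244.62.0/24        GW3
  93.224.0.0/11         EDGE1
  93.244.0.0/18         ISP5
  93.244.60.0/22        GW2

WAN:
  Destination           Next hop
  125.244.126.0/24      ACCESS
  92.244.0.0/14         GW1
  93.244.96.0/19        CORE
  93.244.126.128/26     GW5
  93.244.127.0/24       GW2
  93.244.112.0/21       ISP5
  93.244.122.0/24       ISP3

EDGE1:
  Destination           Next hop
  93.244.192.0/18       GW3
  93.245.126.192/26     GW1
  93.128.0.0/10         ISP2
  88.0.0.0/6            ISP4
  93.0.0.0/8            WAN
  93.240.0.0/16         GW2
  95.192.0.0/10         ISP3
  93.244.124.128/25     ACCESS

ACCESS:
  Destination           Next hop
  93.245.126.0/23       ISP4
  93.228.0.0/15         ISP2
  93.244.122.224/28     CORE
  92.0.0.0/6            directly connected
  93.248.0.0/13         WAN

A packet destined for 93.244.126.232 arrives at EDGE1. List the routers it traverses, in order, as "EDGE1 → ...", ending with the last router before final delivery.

EDGE1 → WAN → CORE → ACCESS

At EDGE1: longest match for 93.244.126.232 is 93.0.0.0/8 -> WAN
At WAN: longest match for 93.244.126.232 is 93.244.96.0/19 -> CORE
At CORE: longest match for 93.244.126.232 is 93.240.0.0/13 -> ACCESS
At ACCESS: longest match for 93.244.126.232 is 92.0.0.0/6 -> directly connected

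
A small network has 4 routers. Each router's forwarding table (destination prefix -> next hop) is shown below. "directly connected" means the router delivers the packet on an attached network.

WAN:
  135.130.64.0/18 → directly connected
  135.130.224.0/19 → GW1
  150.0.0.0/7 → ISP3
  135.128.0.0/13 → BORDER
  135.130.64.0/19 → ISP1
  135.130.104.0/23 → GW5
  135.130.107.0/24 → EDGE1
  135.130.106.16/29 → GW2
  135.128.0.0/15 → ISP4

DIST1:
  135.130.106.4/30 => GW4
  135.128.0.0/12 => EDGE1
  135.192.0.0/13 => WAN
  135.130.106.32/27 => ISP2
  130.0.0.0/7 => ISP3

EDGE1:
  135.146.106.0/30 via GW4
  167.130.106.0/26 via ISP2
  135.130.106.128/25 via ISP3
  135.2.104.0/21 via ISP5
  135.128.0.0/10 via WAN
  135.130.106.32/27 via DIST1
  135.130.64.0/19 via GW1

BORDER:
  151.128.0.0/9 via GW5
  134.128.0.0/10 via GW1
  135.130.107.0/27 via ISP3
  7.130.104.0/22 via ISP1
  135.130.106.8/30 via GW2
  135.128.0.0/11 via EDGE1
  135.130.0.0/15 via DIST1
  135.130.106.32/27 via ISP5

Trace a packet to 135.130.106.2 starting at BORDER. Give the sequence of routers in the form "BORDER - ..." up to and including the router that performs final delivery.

At BORDER: longest match for 135.130.106.2 is 135.130.0.0/15 -> DIST1
At DIST1: longest match for 135.130.106.2 is 135.128.0.0/12 -> EDGE1
At EDGE1: longest match for 135.130.106.2 is 135.128.0.0/10 -> WAN
At WAN: longest match for 135.130.106.2 is 135.130.64.0/18 -> directly connected

BORDER - DIST1 - EDGE1 - WAN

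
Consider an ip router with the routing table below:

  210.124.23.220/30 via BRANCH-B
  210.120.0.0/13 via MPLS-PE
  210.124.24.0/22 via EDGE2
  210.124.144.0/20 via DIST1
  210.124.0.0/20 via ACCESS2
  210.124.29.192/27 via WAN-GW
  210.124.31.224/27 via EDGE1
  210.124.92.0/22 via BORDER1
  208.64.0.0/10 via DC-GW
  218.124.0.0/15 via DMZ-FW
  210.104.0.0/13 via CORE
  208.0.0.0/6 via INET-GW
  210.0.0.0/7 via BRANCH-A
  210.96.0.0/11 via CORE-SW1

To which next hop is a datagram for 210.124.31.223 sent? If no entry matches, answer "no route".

Routes whose prefix contains 210.124.31.223:
  208.0.0.0/6 (208.0.0.0 - 211.255.255.255) -> INET-GW
  210.0.0.0/7 (210.0.0.0 - 211.255.255.255) -> BRANCH-A
  210.96.0.0/11 (210.96.0.0 - 210.127.255.255) -> CORE-SW1
  210.120.0.0/13 (210.120.0.0 - 210.127.255.255) -> MPLS-PE
More-specific entries that do NOT match:
  210.124.23.220/30 (210.124.23.220 - 210.124.23.223) does not contain 210.124.31.223
  210.124.29.192/27 (210.124.29.192 - 210.124.29.223) does not contain 210.124.31.223
  210.124.31.224/27 (210.124.31.224 - 210.124.31.255) does not contain 210.124.31.223
  210.124.24.0/22 (210.124.24.0 - 210.124.27.255) does not contain 210.124.31.223
  210.124.92.0/22 (210.124.92.0 - 210.124.95.255) does not contain 210.124.31.223
  210.124.144.0/20 (210.124.144.0 - 210.124.159.255) does not contain 210.124.31.223
  210.124.0.0/20 (210.124.0.0 - 210.124.15.255) does not contain 210.124.31.223
  218.124.0.0/15 (218.124.0.0 - 218.125.255.255) does not contain 210.124.31.223
Longest matching prefix is /13 -> next hop MPLS-PE.

MPLS-PE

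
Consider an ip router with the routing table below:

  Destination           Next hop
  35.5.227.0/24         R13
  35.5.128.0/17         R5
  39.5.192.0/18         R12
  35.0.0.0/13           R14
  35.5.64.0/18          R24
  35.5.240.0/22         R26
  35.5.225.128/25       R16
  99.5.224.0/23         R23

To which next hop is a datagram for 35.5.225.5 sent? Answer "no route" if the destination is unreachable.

Routes whose prefix contains 35.5.225.5:
  35.0.0.0/13 (35.0.0.0 - 35.7.255.255) -> R14
  35.5.128.0/17 (35.5.128.0 - 35.5.255.255) -> R5
More-specific entries that do NOT match:
  35.5.225.128/25 (35.5.225.128 - 35.5.225.255) does not contain 35.5.225.5
  35.5.227.0/24 (35.5.227.0 - 35.5.227.255) does not contain 35.5.225.5
  99.5.224.0/23 (99.5.224.0 - 99.5.225.255) does not contain 35.5.225.5
  35.5.240.0/22 (35.5.240.0 - 35.5.243.255) does not contain 35.5.225.5
  39.5.192.0/18 (39.5.192.0 - 39.5.255.255) does not contain 35.5.225.5
  35.5.64.0/18 (35.5.64.0 - 35.5.127.255) does not contain 35.5.225.5
Longest matching prefix is /17 -> next hop R5.

R5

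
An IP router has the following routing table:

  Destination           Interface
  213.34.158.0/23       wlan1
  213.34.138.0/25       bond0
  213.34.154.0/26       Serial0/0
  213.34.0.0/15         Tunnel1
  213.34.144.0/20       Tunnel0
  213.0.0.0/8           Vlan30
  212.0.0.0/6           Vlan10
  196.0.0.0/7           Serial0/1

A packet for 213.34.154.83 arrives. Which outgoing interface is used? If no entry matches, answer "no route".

Tunnel0

Routes whose prefix contains 213.34.154.83:
  212.0.0.0/6 (212.0.0.0 - 215.255.255.255) -> Vlan10
  213.0.0.0/8 (213.0.0.0 - 213.255.255.255) -> Vlan30
  213.34.0.0/15 (213.34.0.0 - 213.35.255.255) -> Tunnel1
  213.34.144.0/20 (213.34.144.0 - 213.34.159.255) -> Tunnel0
More-specific entries that do NOT match:
  213.34.154.0/26 (213.34.154.0 - 213.34.154.63) does not contain 213.34.154.83
  213.34.138.0/25 (213.34.138.0 - 213.34.138.127) does not contain 213.34.154.83
  213.34.158.0/23 (213.34.158.0 - 213.34.159.255) does not contain 213.34.154.83
Longest matching prefix is /20 -> interface Tunnel0.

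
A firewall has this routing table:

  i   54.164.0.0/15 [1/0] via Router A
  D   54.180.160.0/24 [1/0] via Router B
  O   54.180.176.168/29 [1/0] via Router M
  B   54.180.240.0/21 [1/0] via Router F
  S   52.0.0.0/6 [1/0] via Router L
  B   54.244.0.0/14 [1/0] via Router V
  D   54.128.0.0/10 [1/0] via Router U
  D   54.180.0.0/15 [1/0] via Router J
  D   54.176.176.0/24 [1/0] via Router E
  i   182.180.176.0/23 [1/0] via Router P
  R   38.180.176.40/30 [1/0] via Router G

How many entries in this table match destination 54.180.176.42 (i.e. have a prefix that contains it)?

3

Prefixes containing 54.180.176.42:
  52.0.0.0/6 (52.0.0.0 - 55.255.255.255)
  54.128.0.0/10 (54.128.0.0 - 54.191.255.255)
  54.180.0.0/15 (54.180.0.0 - 54.181.255.255)
Total matching entries: 3.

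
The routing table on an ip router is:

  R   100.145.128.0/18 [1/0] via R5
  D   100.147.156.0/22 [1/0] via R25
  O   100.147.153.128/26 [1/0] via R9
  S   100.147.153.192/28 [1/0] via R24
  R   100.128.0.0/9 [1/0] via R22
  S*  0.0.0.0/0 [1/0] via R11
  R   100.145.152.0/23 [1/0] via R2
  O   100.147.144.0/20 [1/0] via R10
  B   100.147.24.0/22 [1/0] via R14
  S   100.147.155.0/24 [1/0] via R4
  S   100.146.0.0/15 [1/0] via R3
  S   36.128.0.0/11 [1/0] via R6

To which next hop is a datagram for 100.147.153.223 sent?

R10

Routes whose prefix contains 100.147.153.223:
  0.0.0.0/0 (default, matches everything) -> R11
  100.128.0.0/9 (100.128.0.0 - 100.255.255.255) -> R22
  100.146.0.0/15 (100.146.0.0 - 100.147.255.255) -> R3
  100.147.144.0/20 (100.147.144.0 - 100.147.159.255) -> R10
More-specific entries that do NOT match:
  100.147.153.192/28 (100.147.153.192 - 100.147.153.207) does not contain 100.147.153.223
  100.147.153.128/26 (100.147.153.128 - 100.147.153.191) does not contain 100.147.153.223
  100.147.155.0/24 (100.147.155.0 - 100.147.155.255) does not contain 100.147.153.223
  100.145.152.0/23 (100.145.152.0 - 100.145.153.255) does not contain 100.147.153.223
  100.147.156.0/22 (100.147.156.0 - 100.147.159.255) does not contain 100.147.153.223
  100.147.24.0/22 (100.147.24.0 - 100.147.27.255) does not contain 100.147.153.223
Longest matching prefix is /20 -> next hop R10.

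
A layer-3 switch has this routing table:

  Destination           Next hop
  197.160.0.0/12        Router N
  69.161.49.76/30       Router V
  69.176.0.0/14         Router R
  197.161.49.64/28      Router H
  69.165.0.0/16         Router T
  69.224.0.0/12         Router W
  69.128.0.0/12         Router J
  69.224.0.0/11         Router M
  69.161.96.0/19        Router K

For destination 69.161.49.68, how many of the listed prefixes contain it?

No listed prefix contains 69.161.49.68.
Total matching entries: 0.

0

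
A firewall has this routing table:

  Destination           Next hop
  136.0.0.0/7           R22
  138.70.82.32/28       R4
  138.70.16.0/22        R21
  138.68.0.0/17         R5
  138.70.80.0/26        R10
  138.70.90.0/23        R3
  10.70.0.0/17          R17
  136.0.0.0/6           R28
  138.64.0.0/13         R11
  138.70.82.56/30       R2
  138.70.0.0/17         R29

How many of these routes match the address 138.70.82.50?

Prefixes containing 138.70.82.50:
  136.0.0.0/6 (136.0.0.0 - 139.255.255.255)
  138.64.0.0/13 (138.64.0.0 - 138.71.255.255)
  138.70.0.0/17 (138.70.0.0 - 138.70.127.255)
Total matching entries: 3.

3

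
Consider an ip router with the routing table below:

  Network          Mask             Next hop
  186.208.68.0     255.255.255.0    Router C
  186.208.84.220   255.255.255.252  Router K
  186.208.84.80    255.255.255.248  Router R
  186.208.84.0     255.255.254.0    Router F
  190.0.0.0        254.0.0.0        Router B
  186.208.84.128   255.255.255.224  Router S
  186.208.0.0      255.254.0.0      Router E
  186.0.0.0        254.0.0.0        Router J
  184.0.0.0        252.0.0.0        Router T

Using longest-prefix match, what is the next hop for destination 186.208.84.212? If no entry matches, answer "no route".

Routes whose prefix contains 186.208.84.212:
  184.0.0.0/6 (184.0.0.0 - 187.255.255.255) -> Router T
  186.0.0.0/7 (186.0.0.0 - 187.255.255.255) -> Router J
  186.208.0.0/15 (186.208.0.0 - 186.209.255.255) -> Router E
  186.208.84.0/23 (186.208.84.0 - 186.208.85.255) -> Router F
More-specific entries that do NOT match:
  186.208.84.220/30 (186.208.84.220 - 186.208.84.223) does not contain 186.208.84.212
  186.208.84.80/29 (186.208.84.80 - 186.208.84.87) does not contain 186.208.84.212
  186.208.84.128/27 (186.208.84.128 - 186.208.84.159) does not contain 186.208.84.212
  186.208.68.0/24 (186.208.68.0 - 186.208.68.255) does not contain 186.208.84.212
Longest matching prefix is /23 -> next hop Router F.

Router F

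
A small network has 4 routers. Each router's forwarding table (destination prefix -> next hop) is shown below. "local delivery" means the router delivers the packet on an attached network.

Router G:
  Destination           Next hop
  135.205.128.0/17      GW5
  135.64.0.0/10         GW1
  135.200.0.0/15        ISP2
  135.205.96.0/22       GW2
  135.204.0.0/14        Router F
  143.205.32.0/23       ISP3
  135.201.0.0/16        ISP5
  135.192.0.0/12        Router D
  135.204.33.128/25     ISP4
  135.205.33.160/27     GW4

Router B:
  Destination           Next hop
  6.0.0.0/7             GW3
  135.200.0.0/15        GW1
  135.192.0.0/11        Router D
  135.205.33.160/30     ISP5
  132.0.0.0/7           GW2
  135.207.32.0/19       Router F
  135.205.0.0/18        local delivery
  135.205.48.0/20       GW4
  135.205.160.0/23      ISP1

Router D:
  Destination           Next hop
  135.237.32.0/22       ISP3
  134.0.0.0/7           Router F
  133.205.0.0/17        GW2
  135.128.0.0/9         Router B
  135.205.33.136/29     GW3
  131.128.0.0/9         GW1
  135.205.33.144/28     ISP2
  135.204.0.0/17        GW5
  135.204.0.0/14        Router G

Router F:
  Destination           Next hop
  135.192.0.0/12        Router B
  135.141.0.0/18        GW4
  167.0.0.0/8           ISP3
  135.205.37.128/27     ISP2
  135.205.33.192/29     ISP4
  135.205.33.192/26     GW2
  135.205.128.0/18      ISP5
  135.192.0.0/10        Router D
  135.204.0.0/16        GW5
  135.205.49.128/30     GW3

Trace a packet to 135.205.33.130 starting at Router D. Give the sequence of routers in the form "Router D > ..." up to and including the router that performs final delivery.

Router D > Router G > Router F > Router B

At Router D: longest match for 135.205.33.130 is 135.204.0.0/14 -> Router G
At Router G: longest match for 135.205.33.130 is 135.204.0.0/14 -> Router F
At Router F: longest match for 135.205.33.130 is 135.192.0.0/12 -> Router B
At Router B: longest match for 135.205.33.130 is 135.205.0.0/18 -> local delivery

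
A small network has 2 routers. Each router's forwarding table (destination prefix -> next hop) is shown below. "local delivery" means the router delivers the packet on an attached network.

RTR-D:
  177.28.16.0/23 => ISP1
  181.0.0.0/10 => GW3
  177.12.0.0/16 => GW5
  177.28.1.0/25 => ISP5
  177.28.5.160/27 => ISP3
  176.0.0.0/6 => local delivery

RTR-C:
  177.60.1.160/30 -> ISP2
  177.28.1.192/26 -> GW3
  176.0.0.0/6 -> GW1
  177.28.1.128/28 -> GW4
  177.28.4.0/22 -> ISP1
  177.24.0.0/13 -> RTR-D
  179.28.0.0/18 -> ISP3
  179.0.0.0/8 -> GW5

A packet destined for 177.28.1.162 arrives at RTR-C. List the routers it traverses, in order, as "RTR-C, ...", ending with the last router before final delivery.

RTR-C, RTR-D

At RTR-C: longest match for 177.28.1.162 is 177.24.0.0/13 -> RTR-D
At RTR-D: longest match for 177.28.1.162 is 176.0.0.0/6 -> local delivery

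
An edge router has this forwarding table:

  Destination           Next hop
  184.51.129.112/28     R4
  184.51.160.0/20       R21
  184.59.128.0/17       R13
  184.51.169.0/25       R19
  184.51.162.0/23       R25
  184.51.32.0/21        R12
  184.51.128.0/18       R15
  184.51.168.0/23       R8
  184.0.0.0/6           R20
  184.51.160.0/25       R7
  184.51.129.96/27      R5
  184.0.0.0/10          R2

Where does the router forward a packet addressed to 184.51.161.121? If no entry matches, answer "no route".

R21

Routes whose prefix contains 184.51.161.121:
  184.0.0.0/6 (184.0.0.0 - 187.255.255.255) -> R20
  184.0.0.0/10 (184.0.0.0 - 184.63.255.255) -> R2
  184.51.128.0/18 (184.51.128.0 - 184.51.191.255) -> R15
  184.51.160.0/20 (184.51.160.0 - 184.51.175.255) -> R21
More-specific entries that do NOT match:
  184.51.129.112/28 (184.51.129.112 - 184.51.129.127) does not contain 184.51.161.121
  184.51.129.96/27 (184.51.129.96 - 184.51.129.127) does not contain 184.51.161.121
  184.51.169.0/25 (184.51.169.0 - 184.51.169.127) does not contain 184.51.161.121
  184.51.160.0/25 (184.51.160.0 - 184.51.160.127) does not contain 184.51.161.121
  184.51.162.0/23 (184.51.162.0 - 184.51.163.255) does not contain 184.51.161.121
  184.51.168.0/23 (184.51.168.0 - 184.51.169.255) does not contain 184.51.161.121
  184.51.32.0/21 (184.51.32.0 - 184.51.39.255) does not contain 184.51.161.121
Longest matching prefix is /20 -> next hop R21.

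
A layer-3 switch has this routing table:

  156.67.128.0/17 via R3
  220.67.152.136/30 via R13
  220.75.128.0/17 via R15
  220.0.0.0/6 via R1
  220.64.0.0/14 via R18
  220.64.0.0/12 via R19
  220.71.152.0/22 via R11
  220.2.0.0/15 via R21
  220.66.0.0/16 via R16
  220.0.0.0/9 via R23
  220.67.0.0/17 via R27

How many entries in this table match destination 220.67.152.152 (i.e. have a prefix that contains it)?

4

Prefixes containing 220.67.152.152:
  220.0.0.0/6 (220.0.0.0 - 223.255.255.255)
  220.0.0.0/9 (220.0.0.0 - 220.127.255.255)
  220.64.0.0/12 (220.64.0.0 - 220.79.255.255)
  220.64.0.0/14 (220.64.0.0 - 220.67.255.255)
Total matching entries: 4.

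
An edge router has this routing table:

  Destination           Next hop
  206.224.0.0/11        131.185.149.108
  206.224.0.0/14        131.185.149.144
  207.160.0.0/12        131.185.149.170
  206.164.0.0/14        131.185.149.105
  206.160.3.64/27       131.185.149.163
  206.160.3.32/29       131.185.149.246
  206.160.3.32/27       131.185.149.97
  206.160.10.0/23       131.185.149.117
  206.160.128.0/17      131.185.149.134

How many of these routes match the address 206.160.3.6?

0

No listed prefix contains 206.160.3.6.
Total matching entries: 0.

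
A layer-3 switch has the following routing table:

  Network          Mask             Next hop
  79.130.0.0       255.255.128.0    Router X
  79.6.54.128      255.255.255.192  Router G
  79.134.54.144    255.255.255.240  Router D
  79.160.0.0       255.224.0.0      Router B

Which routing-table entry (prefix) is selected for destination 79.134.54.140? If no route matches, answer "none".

79.134.54.140 is outside every listed prefix and there is no default route.

none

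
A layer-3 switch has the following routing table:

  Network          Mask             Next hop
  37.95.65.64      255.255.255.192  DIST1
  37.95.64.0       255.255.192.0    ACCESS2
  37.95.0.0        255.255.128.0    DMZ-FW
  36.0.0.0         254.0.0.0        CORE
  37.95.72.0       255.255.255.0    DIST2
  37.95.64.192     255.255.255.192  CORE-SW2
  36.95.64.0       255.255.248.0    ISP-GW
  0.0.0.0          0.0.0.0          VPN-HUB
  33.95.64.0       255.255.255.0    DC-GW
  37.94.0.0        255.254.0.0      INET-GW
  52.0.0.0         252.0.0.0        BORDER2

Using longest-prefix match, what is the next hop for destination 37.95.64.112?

ACCESS2

Routes whose prefix contains 37.95.64.112:
  0.0.0.0/0 (default, matches everything) -> VPN-HUB
  36.0.0.0/7 (36.0.0.0 - 37.255.255.255) -> CORE
  37.94.0.0/15 (37.94.0.0 - 37.95.255.255) -> INET-GW
  37.95.0.0/17 (37.95.0.0 - 37.95.127.255) -> DMZ-FW
  37.95.64.0/18 (37.95.64.0 - 37.95.127.255) -> ACCESS2
More-specific entries that do NOT match:
  37.95.65.64/26 (37.95.65.64 - 37.95.65.127) does not contain 37.95.64.112
  37.95.64.192/26 (37.95.64.192 - 37.95.64.255) does not contain 37.95.64.112
  37.95.72.0/24 (37.95.72.0 - 37.95.72.255) does not contain 37.95.64.112
  33.95.64.0/24 (33.95.64.0 - 33.95.64.255) does not contain 37.95.64.112
  36.95.64.0/21 (36.95.64.0 - 36.95.71.255) does not contain 37.95.64.112
Longest matching prefix is /18 -> next hop ACCESS2.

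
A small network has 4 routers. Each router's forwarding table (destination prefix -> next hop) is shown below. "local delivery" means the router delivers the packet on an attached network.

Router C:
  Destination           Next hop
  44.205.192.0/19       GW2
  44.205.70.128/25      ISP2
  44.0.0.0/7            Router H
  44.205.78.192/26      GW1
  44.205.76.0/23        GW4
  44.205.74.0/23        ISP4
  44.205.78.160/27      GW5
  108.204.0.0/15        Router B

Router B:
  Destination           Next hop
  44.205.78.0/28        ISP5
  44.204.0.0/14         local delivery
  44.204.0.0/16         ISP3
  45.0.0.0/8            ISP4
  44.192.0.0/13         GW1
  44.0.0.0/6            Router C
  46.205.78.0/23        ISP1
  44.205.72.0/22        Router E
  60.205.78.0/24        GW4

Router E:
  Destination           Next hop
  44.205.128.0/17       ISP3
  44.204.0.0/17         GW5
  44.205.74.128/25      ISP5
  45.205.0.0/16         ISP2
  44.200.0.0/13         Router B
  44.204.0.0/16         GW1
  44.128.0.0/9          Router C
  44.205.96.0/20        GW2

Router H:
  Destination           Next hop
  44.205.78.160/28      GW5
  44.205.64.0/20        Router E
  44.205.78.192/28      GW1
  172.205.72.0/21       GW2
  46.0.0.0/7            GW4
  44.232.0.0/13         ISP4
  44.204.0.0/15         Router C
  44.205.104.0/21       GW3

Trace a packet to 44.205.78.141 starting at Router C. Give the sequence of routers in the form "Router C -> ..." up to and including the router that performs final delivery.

Router C -> Router H -> Router E -> Router B

At Router C: longest match for 44.205.78.141 is 44.0.0.0/7 -> Router H
At Router H: longest match for 44.205.78.141 is 44.205.64.0/20 -> Router E
At Router E: longest match for 44.205.78.141 is 44.200.0.0/13 -> Router B
At Router B: longest match for 44.205.78.141 is 44.204.0.0/14 -> local delivery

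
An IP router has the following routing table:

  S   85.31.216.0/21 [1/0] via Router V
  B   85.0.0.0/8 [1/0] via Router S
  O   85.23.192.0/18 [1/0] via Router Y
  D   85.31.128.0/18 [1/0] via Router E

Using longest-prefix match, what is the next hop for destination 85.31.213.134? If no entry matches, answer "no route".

Routes whose prefix contains 85.31.213.134:
  85.0.0.0/8 (85.0.0.0 - 85.255.255.255) -> Router S
More-specific entries that do NOT match:
  85.31.216.0/21 (85.31.216.0 - 85.31.223.255) does not contain 85.31.213.134
  85.23.192.0/18 (85.23.192.0 - 85.23.255.255) does not contain 85.31.213.134
  85.31.128.0/18 (85.31.128.0 - 85.31.191.255) does not contain 85.31.213.134
Longest matching prefix is /8 -> next hop Router S.

Router S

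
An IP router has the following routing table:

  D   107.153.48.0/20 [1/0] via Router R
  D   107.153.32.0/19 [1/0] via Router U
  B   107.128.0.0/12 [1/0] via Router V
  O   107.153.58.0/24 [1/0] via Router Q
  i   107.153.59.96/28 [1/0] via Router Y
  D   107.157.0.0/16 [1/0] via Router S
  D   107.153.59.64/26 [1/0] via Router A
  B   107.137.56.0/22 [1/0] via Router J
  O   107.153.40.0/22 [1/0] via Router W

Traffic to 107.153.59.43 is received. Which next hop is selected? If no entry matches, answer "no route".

Router R

Routes whose prefix contains 107.153.59.43:
  107.153.32.0/19 (107.153.32.0 - 107.153.63.255) -> Router U
  107.153.48.0/20 (107.153.48.0 - 107.153.63.255) -> Router R
More-specific entries that do NOT match:
  107.153.59.96/28 (107.153.59.96 - 107.153.59.111) does not contain 107.153.59.43
  107.153.59.64/26 (107.153.59.64 - 107.153.59.127) does not contain 107.153.59.43
  107.153.58.0/24 (107.153.58.0 - 107.153.58.255) does not contain 107.153.59.43
  107.137.56.0/22 (107.137.56.0 - 107.137.59.255) does not contain 107.153.59.43
  107.153.40.0/22 (107.153.40.0 - 107.153.43.255) does not contain 107.153.59.43
Longest matching prefix is /20 -> next hop Router R.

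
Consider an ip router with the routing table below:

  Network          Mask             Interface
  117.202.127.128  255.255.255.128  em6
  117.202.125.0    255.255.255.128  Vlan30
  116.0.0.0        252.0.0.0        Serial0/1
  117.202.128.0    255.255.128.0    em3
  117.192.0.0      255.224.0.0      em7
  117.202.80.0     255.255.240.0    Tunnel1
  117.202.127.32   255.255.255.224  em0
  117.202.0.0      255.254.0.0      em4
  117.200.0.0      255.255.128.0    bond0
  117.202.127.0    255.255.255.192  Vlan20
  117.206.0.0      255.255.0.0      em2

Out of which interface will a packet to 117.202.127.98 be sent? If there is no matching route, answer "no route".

Routes whose prefix contains 117.202.127.98:
  116.0.0.0/6 (116.0.0.0 - 119.255.255.255) -> Serial0/1
  117.192.0.0/11 (117.192.0.0 - 117.223.255.255) -> em7
  117.202.0.0/15 (117.202.0.0 - 117.203.255.255) -> em4
More-specific entries that do NOT match:
  117.202.127.32/27 (117.202.127.32 - 117.202.127.63) does not contain 117.202.127.98
  117.202.127.0/26 (117.202.127.0 - 117.202.127.63) does not contain 117.202.127.98
  117.202.127.128/25 (117.202.127.128 - 117.202.127.255) does not contain 117.202.127.98
  117.202.125.0/25 (117.202.125.0 - 117.202.125.127) does not contain 117.202.127.98
  117.202.80.0/20 (117.202.80.0 - 117.202.95.255) does not contain 117.202.127.98
  117.202.128.0/17 (117.202.128.0 - 117.202.255.255) does not contain 117.202.127.98
  117.200.0.0/17 (117.200.0.0 - 117.200.127.255) does not contain 117.202.127.98
  117.206.0.0/16 (117.206.0.0 - 117.206.255.255) does not contain 117.202.127.98
Longest matching prefix is /15 -> interface em4.

em4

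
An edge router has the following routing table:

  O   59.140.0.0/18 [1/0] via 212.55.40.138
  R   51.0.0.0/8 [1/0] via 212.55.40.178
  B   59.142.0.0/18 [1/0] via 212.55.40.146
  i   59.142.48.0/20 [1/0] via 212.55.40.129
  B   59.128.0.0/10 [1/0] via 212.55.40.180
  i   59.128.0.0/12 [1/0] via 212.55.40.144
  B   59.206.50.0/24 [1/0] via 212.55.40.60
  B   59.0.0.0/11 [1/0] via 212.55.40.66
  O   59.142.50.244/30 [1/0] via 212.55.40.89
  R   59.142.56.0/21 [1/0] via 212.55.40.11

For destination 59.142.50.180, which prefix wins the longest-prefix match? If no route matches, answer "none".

Entries matching 59.142.50.180:
  59.128.0.0/10 (59.128.0.0 - 59.191.255.255)
  59.128.0.0/12 (59.128.0.0 - 59.143.255.255)
  59.142.0.0/18 (59.142.0.0 - 59.142.63.255)
  59.142.48.0/20 (59.142.48.0 - 59.142.63.255)
Most specific is 59.142.48.0/20.

59.142.48.0/20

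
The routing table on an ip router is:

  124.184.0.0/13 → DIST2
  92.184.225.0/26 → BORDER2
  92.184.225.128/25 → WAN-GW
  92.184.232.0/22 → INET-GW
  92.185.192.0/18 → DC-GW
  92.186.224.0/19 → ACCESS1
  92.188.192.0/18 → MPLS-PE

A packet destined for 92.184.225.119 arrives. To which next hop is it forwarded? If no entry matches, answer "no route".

No entry's prefix contains 92.184.225.119; there is no default route.

no route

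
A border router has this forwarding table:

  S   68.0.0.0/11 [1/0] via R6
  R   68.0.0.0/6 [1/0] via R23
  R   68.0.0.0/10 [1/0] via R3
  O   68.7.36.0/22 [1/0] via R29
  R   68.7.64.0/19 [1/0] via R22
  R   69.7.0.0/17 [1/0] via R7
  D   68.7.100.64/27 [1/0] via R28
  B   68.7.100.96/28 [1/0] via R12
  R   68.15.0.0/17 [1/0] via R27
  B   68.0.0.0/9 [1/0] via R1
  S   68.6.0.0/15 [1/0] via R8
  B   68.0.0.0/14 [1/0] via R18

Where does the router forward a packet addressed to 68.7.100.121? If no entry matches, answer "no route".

R8

Routes whose prefix contains 68.7.100.121:
  68.0.0.0/6 (68.0.0.0 - 71.255.255.255) -> R23
  68.0.0.0/9 (68.0.0.0 - 68.127.255.255) -> R1
  68.0.0.0/10 (68.0.0.0 - 68.63.255.255) -> R3
  68.0.0.0/11 (68.0.0.0 - 68.31.255.255) -> R6
  68.6.0.0/15 (68.6.0.0 - 68.7.255.255) -> R8
More-specific entries that do NOT match:
  68.7.100.96/28 (68.7.100.96 - 68.7.100.111) does not contain 68.7.100.121
  68.7.100.64/27 (68.7.100.64 - 68.7.100.95) does not contain 68.7.100.121
  68.7.36.0/22 (68.7.36.0 - 68.7.39.255) does not contain 68.7.100.121
  68.7.64.0/19 (68.7.64.0 - 68.7.95.255) does not contain 68.7.100.121
  69.7.0.0/17 (69.7.0.0 - 69.7.127.255) does not contain 68.7.100.121
  68.15.0.0/17 (68.15.0.0 - 68.15.127.255) does not contain 68.7.100.121
Longest matching prefix is /15 -> next hop R8.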